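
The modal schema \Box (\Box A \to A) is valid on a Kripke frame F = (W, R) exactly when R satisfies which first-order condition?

This schema is the T□ axiom.
It corresponds to shift-reflexivity: \forall x \forall y (Rxy \to Ryy).

shift-reflexivity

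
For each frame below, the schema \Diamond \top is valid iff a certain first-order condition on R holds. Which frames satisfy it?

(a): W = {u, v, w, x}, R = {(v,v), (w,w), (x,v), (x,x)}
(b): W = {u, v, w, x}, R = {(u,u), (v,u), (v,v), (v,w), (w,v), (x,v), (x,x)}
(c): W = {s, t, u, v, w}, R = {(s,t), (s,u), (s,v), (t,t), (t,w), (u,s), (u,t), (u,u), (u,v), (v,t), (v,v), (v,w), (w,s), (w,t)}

(b), (c)

Frame correspondent (Sahlqvist): \forall x \exists y Rxy — i.e. seriality.
(a): fails — world u has no successor.
(b): condition met.
(c): condition met.
Valid on: (b), (c).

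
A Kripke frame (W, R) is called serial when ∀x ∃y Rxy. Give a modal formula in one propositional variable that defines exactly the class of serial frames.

This is seriality; the standard corresponding axiom is D: □r → ◇r.
Suppose □r→◇r is valid. At any x set V(r)=W. Then □r at x, so ◇r at x, so x has a successor.

□r → ◇r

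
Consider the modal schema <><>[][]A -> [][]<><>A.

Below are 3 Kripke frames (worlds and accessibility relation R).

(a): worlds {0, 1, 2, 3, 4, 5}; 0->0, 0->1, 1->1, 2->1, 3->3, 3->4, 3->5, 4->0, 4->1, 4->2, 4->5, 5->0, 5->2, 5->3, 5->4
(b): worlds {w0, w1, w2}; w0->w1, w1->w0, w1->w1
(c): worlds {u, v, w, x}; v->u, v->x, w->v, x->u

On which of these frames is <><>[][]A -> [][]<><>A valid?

This is the axiom for a generalized confluence (Geach) condition; its first-order frame correspondent is forall x forall y forall z ((x R^2 y & x R^2 z) -> exists w (y R^2 w & z R^2 w)).
(a): ✓.
(b): ✓.
(c): fails — vR²u, vR²u but no t with uR²t and uR²t.
Valid on: (a), (b).

(a), (b)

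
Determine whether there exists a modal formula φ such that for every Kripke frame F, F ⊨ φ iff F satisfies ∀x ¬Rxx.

Not modally definable

If a class were modally definable it would be closed under surjective bounded morphisms (Goldblatt–Thomason).
The 4-cycle (worlds w0,w1,w2,w3 with w0→w1→w2→w3→w0) is irreflexive, and the map sending every world to a single reflexive point • is a surjective bounded morphism (forth: every edge maps to (•,•); back: every world has a successor). So any modal formula valid on the 4-cycle is also valid on the reflexive point, which is not irreflexive.
Hence irreflexivity is not modally definable.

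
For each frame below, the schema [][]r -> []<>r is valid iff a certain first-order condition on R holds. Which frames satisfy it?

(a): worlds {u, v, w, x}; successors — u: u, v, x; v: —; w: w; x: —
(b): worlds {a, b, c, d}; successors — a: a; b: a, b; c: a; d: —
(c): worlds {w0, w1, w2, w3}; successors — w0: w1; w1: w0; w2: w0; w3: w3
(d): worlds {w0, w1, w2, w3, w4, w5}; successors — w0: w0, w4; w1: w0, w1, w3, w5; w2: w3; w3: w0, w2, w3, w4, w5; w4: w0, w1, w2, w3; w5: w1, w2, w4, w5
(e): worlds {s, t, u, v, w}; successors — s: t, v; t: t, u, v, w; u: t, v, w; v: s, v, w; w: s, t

(b), (c), (d), (e)

Frame correspondent (Sahlqvist): forall x forall z (xRz -> exists w (x R^2 w & zRw)) — i.e. a generalized confluence (Geach) condition.
(a): fails — uRv but no t with uR²t and vRt.
(b): ✓.
(c): ✓.
(d): ✓.
(e): ✓.
Valid on: (b), (c), (d), (e).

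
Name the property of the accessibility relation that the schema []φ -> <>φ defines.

seriality

Suppose □φ→◇φ is valid. At any x set V(φ)=W. Then □φ at x, so ◇φ at x, so x has a successor.
Conversely, on a frame with seriality the schema holds at every world under every valuation.
So the correspondent is seriality.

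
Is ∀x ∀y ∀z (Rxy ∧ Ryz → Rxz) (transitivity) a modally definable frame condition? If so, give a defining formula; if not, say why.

Yes, by □r → □□r

This is a Sahlqvist condition; the 4 axiom □r → □□r defines it.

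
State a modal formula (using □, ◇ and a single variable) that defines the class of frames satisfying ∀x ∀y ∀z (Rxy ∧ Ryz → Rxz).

□r → □□r

A defining formula is □r → □□r (the 4 axiom).
Suppose □r→□□r is valid. Take Rxy, Ryz and set V(r)={w : Rxw}. Then □r at x, so □□r at x, so □r at y, so r at z, i.e. Rxz.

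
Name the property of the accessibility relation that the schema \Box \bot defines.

emptiness of R: \forall x \forall y \neg Rxy

This is the Ver axiom.
It corresponds to emptiness of R: \forall x \forall y \neg Rxy.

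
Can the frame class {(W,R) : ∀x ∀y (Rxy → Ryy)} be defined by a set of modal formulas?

Yes, by □(□r → r)

This is a Sahlqvist condition; the T□ axiom □(□r → r) defines it.
Suppose □(□r→r) is valid. Take Rxy and set V(r)={w : Ryw}. Then at y, □r holds; since □(□r→r) at x, □r→r at y, so r at y, i.e. Ryy.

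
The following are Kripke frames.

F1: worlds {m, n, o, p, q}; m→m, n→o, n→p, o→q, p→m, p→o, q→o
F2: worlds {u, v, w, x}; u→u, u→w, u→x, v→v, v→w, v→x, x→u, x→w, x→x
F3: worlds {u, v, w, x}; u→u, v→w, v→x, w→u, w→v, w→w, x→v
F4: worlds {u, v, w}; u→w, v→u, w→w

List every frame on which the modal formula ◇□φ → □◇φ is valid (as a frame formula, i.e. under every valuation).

F4

Frame correspondent (Sahlqvist): ∀x ∀y ∀z (Rxy ∧ Rxz → ∃w (Ryw ∧ Rzw)) — i.e. convergence.
F1: fails — Rno and Rnp but o and p have no common successor.
F2: fails — Ruw and Ruw but w and w have no common successor.
F3: fails — Rwu and Rwv but u and v have no common successor.
F4: holds.
Valid on: F4.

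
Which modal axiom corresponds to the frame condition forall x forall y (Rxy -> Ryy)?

□(□ψ → ψ)

The condition is shift-reflexivity. The T□ schema □(□ψ → ψ) defines it.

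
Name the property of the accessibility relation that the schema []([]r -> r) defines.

shift-reflexivity

Suppose □(□r→r) is valid. Take Rxy and set V(r)={w : Ryw}. Then at y, □r holds; since □(□r→r) at x, □r→r at y, so r at y, i.e. Ryy.
The converse is a direct semantic check.
Frame condition: forall x forall y (Rxy -> Ryy).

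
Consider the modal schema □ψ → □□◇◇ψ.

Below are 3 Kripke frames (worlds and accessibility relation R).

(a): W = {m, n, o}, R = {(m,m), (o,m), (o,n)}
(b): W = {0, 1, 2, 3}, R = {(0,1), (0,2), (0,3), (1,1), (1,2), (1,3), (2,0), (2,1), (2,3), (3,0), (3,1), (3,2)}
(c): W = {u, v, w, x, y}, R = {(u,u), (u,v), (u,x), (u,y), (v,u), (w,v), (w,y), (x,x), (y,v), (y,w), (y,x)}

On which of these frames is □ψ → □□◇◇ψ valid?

(a), (b)

This is the axiom for a generalized confluence (Geach) condition; its first-order frame correspondent is ∀x ∀z (xR²z → ∃w (xRw ∧ zR²w)).
(a): condition met.
(b): condition met.
(c): fails — vR²x but no t with vRt and xR²t.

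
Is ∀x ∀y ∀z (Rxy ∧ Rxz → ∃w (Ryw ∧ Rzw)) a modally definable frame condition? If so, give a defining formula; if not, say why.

Yes — defined by ◇□q → □◇q

The condition is convergence. A defining modal formula is ◇□q → □◇q.
Suppose ◇□q→□◇q is valid. Take Rxy, Rxz and set V(q)={w : Ryw}. Then □q at y so ◇□q at x, so □◇q at x, so ◇q at z, giving w with Rzw and Ryw.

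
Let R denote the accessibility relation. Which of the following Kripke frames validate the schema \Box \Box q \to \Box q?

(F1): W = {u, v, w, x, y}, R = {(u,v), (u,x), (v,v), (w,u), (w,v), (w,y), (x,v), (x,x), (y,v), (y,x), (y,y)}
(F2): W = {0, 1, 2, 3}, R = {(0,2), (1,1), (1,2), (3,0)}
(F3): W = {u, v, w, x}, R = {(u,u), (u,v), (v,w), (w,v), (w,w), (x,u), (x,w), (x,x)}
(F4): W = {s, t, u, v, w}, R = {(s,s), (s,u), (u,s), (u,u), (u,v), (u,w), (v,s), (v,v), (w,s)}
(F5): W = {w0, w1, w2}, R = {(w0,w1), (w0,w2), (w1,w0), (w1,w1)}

(F3), (F4)

This is the axiom for density; its first-order frame correspondent is \forall x \forall y (Rxy \to \exists z (Rxz \wedge Rzy)).
(F1): fails — Rwu but no z with Rwz and Rzu.
(F2): fails — R30 but no z with R3z and Rz0.
(F3): ✓.
(F4): ✓.
(F5): fails — Rw0w2 but no z with Rw0z and Rzw2.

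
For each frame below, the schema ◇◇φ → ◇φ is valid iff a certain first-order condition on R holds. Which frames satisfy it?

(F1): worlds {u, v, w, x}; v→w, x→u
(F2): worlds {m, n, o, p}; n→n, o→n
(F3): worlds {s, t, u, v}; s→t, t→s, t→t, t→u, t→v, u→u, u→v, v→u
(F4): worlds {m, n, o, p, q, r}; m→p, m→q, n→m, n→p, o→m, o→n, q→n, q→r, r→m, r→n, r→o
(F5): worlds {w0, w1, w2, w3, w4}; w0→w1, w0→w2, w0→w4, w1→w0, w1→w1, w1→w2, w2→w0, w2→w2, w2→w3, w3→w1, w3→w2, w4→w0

Frame correspondent (Sahlqvist): ∀x ∀y ∀z (Rxy ∧ Ryz → Rxz) — i.e. transitivity.
(F1): condition met.
(F2): condition met.
(F3): fails — Rvu and Ruv but not Rvv.
(F4): fails — Rom and Rmq but not Roq.
(F5): fails — Rw1w0 and Rw0w4 but not Rw1w4.

(F1), (F2)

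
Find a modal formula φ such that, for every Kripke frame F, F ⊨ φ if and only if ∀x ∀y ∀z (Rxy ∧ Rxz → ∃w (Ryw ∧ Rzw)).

◇□ψ → □◇ψ

The condition is convergence. The .2 schema ◇□ψ → □◇ψ defines it.
Suppose ◇□ψ→□◇ψ is valid. Take Rxy, Rxz and set V(ψ)={w : Ryw}. Then □ψ at y so ◇□ψ at x, so □◇ψ at x, so ◇ψ at z, giving w with Rzw and Ryw.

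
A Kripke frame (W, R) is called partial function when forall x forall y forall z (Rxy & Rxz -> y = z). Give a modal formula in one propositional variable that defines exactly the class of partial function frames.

◇r → □r

A defining formula is ◇r → □r (the CD axiom).
Suppose ◇r→□r is valid. Take Rxy, Rxz and set V(r)={y}. Then ◇r at x, so □r at x, so r at z, i.e. z=y.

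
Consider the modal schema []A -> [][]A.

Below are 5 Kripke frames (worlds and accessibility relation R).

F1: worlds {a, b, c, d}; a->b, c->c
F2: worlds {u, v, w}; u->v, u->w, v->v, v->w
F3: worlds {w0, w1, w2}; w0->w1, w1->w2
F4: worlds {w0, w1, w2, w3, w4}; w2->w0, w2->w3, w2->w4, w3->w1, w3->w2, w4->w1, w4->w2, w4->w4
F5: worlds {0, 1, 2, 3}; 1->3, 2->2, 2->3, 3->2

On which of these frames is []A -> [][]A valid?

The schema corresponds to transitivity: forall x forall y forall z (Rxy & Ryz -> Rxz).
F1: satisfies the condition.
F2: satisfies the condition.
F3: fails — Rw0w1 and Rw1w2 but not Rw0w2.
F4: fails — Rw2w4 and Rw4w1 but not Rw2w1.
F5: fails — R32 and R23 but not R33.
Valid on: F1, F2.

F1, F2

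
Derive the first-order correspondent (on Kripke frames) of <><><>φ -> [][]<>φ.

This is a Sahlqvist (Geach-type) schema ◇^3□^0φ → □^2◇^1φ.
Minimal-valuation argument: fix x; take any y with xR^3y and any z with xR^2z. Set V(φ) to the set of worlds R-reachable from y in exactly 0 steps. Then □^0φ holds at y, so the antecedent holds at x; validity forces ◇^1φ at z, giving a w with zR^1w and yR^0w.
First-order correspondent: forall x forall y forall z ((x R^3 y & x R^2 z) -> exists w (y = w & zRw)).

forall x forall y forall z ((x R^3 y & x R^2 z) -> exists w (y = w & zRw))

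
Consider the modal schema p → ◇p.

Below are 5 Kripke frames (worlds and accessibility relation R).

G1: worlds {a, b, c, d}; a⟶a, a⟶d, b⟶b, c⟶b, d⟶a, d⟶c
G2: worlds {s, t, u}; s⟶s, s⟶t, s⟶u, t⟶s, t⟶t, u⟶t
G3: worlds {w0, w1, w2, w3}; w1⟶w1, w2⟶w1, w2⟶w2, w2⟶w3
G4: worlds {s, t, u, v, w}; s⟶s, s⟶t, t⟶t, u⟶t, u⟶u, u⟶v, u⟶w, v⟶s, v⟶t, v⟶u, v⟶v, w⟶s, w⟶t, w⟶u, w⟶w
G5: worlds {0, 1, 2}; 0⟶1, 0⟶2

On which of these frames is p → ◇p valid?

The schema corresponds to a generalized confluence (Geach) condition: ∀x ∃w (x = w ∧ xRw).
G1: fails — at c but no w with c=w and cRw.
G2: fails — at u but no w with u=w and uRw.
G3: fails — at w0 but no w with w0=w and w0Rw.
G4: holds.
G5: fails — at 0 but no w with 0=w and 0Rw.

G4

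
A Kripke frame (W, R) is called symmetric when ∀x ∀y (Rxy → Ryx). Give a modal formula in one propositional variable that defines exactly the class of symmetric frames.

A defining formula is q → □◇q (the B axiom).

q → □◇q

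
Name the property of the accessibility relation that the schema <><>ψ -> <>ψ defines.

transitivity: forall x forall y forall z (Rxy & Ryz -> Rxz)

Equivalently (dual form): □ψ → □□ψ.
Suppose □ψ→□□ψ is valid. Take Rxy, Ryz and set V(ψ)={w : Rxw}. Then □ψ at x, so □□ψ at x, so □ψ at y, so ψ at z, i.e. Rxz.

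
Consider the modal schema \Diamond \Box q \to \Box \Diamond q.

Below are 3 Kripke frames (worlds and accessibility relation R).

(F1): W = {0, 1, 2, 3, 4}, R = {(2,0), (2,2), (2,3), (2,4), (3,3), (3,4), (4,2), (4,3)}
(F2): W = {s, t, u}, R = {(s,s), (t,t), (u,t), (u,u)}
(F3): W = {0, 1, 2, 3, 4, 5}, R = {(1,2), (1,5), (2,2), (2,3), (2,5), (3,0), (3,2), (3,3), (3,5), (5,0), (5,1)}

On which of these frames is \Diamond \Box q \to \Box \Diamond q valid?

(F2)

This is the axiom for convergence; its first-order frame correspondent is \forall x \forall y \forall z (Rxy \wedge Rxz \to \exists w (Ryw \wedge Rzw)).
(F1): fails — R23 and R20 but 3 and 0 have no common successor.
(F2): condition met.
(F3): fails — R12 and R15 but 2 and 5 have no common successor.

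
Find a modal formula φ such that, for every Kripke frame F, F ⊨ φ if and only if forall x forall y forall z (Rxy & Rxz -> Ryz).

The condition is the Euclidean property. The 5 schema ◇r → □◇r defines it.

◇r → □◇r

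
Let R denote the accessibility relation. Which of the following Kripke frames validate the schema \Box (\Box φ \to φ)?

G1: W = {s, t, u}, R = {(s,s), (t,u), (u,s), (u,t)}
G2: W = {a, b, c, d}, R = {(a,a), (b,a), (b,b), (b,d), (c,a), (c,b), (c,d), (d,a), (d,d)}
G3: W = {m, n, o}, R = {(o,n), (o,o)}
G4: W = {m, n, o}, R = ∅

This is the axiom for shift-reflexivity; its first-order frame correspondent is \forall x \forall y (Rxy \to Ryy).
G1: fails — Rut but not Rtt.
G2: satisfies the condition.
G3: fails — Ron but not Rnn.
G4: satisfies the condition.

G2, G4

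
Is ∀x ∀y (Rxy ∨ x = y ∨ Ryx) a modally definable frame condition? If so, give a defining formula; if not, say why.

Not modally definable

Modal frame validity is preserved under disjoint unions.
Take 4 disjoint single-world reflexive frames: each is trivially connected, but their disjoint union has 4 worlds with no edge between distinct components, so it is not connected.
So the class is not modally definable.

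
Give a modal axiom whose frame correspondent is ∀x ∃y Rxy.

This is seriality; the standard corresponding axiom is D: □p → ◇p.
Suppose □p→◇p is valid. At any x set V(p)=W. Then □p at x, so ◇p at x, so x has a successor.

□p → ◇p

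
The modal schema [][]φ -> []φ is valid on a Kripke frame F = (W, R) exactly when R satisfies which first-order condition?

Suppose □□φ→□φ is valid. Take Rxy and set V(φ)={w : xR²w}. Then □□φ at x, so □φ at x, so φ at y, i.e. ∃z(Rxz∧Rzy).
The converse is a direct semantic check.
So the correspondent is density.

density: forall x forall y (Rxy -> exists z (Rxz & Rzy))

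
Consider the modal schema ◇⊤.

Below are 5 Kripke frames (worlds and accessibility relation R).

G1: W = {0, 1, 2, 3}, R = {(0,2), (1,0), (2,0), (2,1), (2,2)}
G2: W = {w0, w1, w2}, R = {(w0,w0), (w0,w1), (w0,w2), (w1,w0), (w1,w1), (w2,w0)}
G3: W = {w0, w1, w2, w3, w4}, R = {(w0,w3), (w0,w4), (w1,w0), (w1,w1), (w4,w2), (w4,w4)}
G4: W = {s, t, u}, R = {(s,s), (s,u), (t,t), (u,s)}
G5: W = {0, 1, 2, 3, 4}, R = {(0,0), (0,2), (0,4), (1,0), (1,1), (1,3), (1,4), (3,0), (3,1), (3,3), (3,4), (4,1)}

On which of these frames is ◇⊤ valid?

G2, G4

This is the axiom for seriality; its first-order frame correspondent is ∀x ∃y Rxy.
G1: fails — world 3 has no successor.
G2: holds.
G3: fails — world w2 has no successor.
G4: holds.
G5: fails — world 2 has no successor.
Valid on: G2, G4.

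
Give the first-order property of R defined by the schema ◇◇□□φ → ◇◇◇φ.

∀x ∀y (xR²y → ∃w (yR²w ∧ xR³w))

This is a Sahlqvist (Geach-type) schema ◇^2□^2φ → □^0◇^3φ.
Minimal-valuation argument: fix x; take any y with xR^2y and any z with xR^0z. Set V(φ) to the set of worlds R-reachable from y in exactly 2 steps. Then □^2φ holds at y, so the antecedent holds at x; validity forces ◇^3φ at z, giving a w with zR^3w and yR^2w.
First-order correspondent: ∀x ∀y (xR²y → ∃w (yR²w ∧ xR³w)).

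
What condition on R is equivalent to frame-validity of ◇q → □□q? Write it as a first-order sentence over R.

∀x ∀y ∀z ((xRy ∧ xR²z) → ∃w (y = w ∧ z = w))

This is a Sahlqvist (Geach-type) schema ◇^1□^0q → □^2◇^0q.
Minimal-valuation argument: fix x; take any y with xR^1y and any z with xR^2z. Set V(q) to the set of worlds R-reachable from y in exactly 0 steps. Then □^0q holds at y, so the antecedent holds at x; validity forces ◇^0q at z, giving a w with zR^0w and yR^0w.
First-order correspondent: ∀x ∀y ∀z ((xRy ∧ xR²z) → ∃w (y = w ∧ z = w)).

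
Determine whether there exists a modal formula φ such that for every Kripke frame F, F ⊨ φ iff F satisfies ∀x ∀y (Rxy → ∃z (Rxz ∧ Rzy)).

Definable; □□p → □p defines it

This is a Sahlqvist condition; the C4 axiom □□p → □p defines it.
Suppose □□p→□p is valid. Take Rxy and set V(p)={w : xR²w}. Then □□p at x, so □p at x, so p at y, i.e. ∃z(Rxz∧Rzy).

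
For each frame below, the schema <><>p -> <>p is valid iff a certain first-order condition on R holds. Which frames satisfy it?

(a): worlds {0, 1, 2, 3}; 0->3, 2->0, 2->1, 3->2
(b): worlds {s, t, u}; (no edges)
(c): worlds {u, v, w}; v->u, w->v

(b)

Frame correspondent (Sahlqvist): forall x forall y (x R^2 y -> exists w (y = w & xRw)) — i.e. a generalized confluence (Geach) condition.
(a): fails — 0R²2 but no w with 2=w and 0Rw.
(b): condition met.
(c): fails — wR²u but no t with u=t and wRt.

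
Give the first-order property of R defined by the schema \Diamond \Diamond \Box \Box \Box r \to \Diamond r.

\forall x \forall y (x R^2 y \to \exists w (y R^3 w \wedge xRw))

This is a Sahlqvist (Geach-type) schema ◇^2□^3r → □^0◇^1r.
Minimal-valuation argument: fix x; take any y with xR^2y and any z with xR^0z. Set V(r) to the set of worlds R-reachable from y in exactly 3 steps. Then □^3r holds at y, so the antecedent holds at x; validity forces ◇^1r at z, giving a w with zR^1w and yR^3w.
First-order correspondent: \forall x \forall y (x R^2 y \to \exists w (y R^3 w \wedge xRw)).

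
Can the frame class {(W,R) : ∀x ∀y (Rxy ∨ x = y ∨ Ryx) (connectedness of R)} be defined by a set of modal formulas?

No

Any modally definable frame class is closed under disjoint unions.
Take 2 disjoint single-world reflexive frames: each is trivially connected, but their disjoint union has 2 worlds with no edge between distinct components, so it is not connected.
So no modal formula (or set of formulas) defines exactly the connected frames.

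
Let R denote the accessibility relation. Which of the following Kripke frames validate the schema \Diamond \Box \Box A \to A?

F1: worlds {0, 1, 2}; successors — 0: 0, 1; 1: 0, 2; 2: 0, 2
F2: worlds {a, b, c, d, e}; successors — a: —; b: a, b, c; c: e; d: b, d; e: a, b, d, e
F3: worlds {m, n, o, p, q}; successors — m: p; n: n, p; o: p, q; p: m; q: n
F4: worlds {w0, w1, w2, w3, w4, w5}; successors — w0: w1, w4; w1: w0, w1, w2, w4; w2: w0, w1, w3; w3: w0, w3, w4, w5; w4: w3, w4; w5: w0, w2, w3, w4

F1

This is the axiom for a generalized confluence (Geach) condition; its first-order frame correspondent is \forall x \forall y (xRy \to \exists w (y R^2 w \wedge x = w)).
F1: ✓.
F2: fails — bRa but no w with aR²w and b=w.
F3: fails — mRp but no w with pR²w and m=w.
F4: fails — w1Rw4 but no w with w4R²w and w1=w.
Valid on: F1.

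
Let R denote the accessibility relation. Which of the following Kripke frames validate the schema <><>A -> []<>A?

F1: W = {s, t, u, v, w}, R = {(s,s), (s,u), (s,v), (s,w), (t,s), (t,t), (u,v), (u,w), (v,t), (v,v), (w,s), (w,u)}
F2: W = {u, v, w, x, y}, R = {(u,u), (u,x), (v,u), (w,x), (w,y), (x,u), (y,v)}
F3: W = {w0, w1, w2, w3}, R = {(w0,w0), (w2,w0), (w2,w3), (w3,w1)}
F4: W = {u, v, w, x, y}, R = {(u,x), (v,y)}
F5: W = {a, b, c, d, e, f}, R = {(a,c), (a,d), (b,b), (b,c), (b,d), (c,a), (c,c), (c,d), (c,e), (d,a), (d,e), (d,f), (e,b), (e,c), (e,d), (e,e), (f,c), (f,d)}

The schema corresponds to a generalized confluence (Geach) condition: forall x forall y forall z ((x R^2 y & xRz) -> exists w (y = w & zRw)).
F1: fails — sR²s, sRu but no w* with s=w* and uRw*.
F2: fails — uR²x, uRx but no t with x=t and xRt.
F3: fails — w2R²w0, w2Rw3 but no w with w0=w and w3Rw.
F4: satisfies the condition.
F5: fails — aR²c, aRd but no w with c=w and dRw.

F4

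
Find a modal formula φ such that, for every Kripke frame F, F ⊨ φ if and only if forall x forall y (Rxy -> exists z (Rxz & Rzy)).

□□p → □p

The condition is density. The C4 schema □□p → □p defines it.
Suppose □□p→□p is valid. Take Rxy and set V(p)={w : xR²w}. Then □□p at x, so □p at x, so p at y, i.e. ∃z(Rxz∧Rzy).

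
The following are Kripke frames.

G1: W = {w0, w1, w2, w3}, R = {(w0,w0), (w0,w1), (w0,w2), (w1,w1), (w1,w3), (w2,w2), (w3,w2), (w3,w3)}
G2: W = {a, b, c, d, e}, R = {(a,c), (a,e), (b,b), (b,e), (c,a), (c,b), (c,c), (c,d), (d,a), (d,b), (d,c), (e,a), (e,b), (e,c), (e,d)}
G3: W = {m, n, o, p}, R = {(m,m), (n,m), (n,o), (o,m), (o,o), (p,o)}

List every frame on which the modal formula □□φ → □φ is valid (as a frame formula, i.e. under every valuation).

The schema corresponds to density: ∀x ∀y (Rxy → ∃z (Rxz ∧ Rzy)).
G1: condition met.
G2: fails — Rae but no z with Raz and Rze.
G3: condition met.
Valid on: G1, G3.

G1, G3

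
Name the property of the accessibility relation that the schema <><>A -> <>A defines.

Replacing A by ¬A and contraposing gives the equivalent schema □A → □□A.
Suppose □A→□□A is valid. Take Rxy, Ryz and set V(A)={w : Rxw}. Then □A at x, so □□A at x, so □A at y, so A at z, i.e. Rxz.

transitivity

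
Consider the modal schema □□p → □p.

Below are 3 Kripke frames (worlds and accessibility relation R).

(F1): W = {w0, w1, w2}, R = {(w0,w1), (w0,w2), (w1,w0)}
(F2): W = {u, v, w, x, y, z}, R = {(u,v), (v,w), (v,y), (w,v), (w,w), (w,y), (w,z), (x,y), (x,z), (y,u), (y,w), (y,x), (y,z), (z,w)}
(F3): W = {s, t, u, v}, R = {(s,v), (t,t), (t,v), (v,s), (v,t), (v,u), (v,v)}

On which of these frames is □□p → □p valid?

This is the axiom for density; its first-order frame correspondent is ∀x ∀y (Rxy → ∃z (Rxz ∧ Rzy)).
(F1): fails — Rw0w1 but no z with Rw0z and Rzw1.
(F2): fails — Ruv but no t with Rut and Rtv.
(F3): satisfies the condition.
Valid on: (F3).

(F3)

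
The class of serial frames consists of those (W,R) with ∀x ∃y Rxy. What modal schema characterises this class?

A defining formula is □s → ◇s (the D axiom).
Suppose □s→◇s is valid. At any x set V(s)=W. Then □s at x, so ◇s at x, so x has a successor.

□s → ◇s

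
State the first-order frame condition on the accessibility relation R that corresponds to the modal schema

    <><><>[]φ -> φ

This is a Sahlqvist (Geach-type) schema ◇^3□^1φ → □^0◇^0φ.
Minimal-valuation argument: fix x; take any y with xR^3y and any z with xR^0z. Set V(φ) to the set of worlds R-reachable from y in exactly 1 step. Then □^1φ holds at y, so the antecedent holds at x; validity forces ◇^0φ at z, giving a w with zR^0w and yR^1w.
First-order correspondent: forall x forall y (x R^3 y -> exists w (yRw & x = w)).

forall x forall y (x R^3 y -> exists w (yRw & x = w))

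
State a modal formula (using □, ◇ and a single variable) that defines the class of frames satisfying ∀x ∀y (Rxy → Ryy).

This is shift-reflexivity; the standard corresponding axiom is T□: □(□r → r).
Suppose □(□r→r) is valid. Take Rxy and set V(r)={w : Ryw}. Then at y, □r holds; since □(□r→r) at x, □r→r at y, so r at y, i.e. Ryy.

□(□r → r)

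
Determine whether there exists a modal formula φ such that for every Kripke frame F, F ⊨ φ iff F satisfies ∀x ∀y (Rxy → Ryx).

This is a Sahlqvist condition; the B axiom p → □◇p defines it.

Definable; p → □◇p defines it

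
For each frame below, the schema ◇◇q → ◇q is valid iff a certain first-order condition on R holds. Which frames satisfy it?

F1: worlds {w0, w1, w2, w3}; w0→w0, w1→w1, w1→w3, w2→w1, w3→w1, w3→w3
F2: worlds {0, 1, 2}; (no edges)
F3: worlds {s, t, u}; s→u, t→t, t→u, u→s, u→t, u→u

The schema corresponds to transitivity: ∀x ∀y ∀z (Rxy ∧ Ryz → Rxz).
F1: fails — Rw2w1 and Rw1w3 but not Rw2w3.
F2: ✓.
F3: fails — Rtu and Rus but not Rts.
Valid on: F2.

F2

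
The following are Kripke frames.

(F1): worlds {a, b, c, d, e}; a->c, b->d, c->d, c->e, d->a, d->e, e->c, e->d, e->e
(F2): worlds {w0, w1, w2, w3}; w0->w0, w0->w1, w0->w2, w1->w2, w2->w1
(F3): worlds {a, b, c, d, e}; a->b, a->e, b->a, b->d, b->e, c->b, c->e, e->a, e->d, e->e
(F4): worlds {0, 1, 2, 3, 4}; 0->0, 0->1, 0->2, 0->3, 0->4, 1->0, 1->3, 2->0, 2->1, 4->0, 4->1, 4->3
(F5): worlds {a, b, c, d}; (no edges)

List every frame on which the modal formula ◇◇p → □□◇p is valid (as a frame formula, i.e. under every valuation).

Frame correspondent (Sahlqvist): ∀x ∀y ∀z ((xR²y ∧ xR²z) → ∃w (y = w ∧ zRw)) — i.e. a generalized confluence (Geach) condition.
(F1): fails — aR²d, aR²d but no w with d=w and dRw.
(F2): fails — w0R²w0, w0R²w1 but no w with w0=w and w1Rw.
(F3): fails — aR²a, aR²a but no w with a=w and aRw.
(F4): fails — 0R²0, 0R²3 but no w with 0=w and 3Rw.
(F5): ✓.
Valid on: (F5).

(F5)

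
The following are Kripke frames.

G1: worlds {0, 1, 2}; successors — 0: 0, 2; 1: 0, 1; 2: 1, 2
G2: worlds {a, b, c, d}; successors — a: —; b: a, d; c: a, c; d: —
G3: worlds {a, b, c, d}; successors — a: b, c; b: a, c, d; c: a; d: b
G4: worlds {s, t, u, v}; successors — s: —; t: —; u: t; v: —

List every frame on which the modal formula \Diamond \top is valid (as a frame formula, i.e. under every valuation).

G1, G3

Frame correspondent (Sahlqvist): \forall x \exists y Rxy — i.e. seriality.
G1: holds.
G2: fails — world a has no successor.
G3: holds.
G4: fails — world s has no successor.
Valid on: G1, G3.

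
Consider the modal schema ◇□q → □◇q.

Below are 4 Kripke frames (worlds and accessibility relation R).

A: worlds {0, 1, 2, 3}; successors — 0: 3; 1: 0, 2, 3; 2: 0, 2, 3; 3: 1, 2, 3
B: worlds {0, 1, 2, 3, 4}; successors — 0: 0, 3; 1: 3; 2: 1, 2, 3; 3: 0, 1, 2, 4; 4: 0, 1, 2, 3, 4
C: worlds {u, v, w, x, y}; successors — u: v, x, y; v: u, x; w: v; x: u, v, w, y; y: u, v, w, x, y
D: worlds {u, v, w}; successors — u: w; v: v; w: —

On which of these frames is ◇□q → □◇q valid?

Frame correspondent (Sahlqvist): ∀x ∀y ∀z (Rxy ∧ Rxz → ∃w (Ryw ∧ Rzw)) — i.e. convergence.
A: satisfies the condition.
B: fails — R23 and R21 but 3 and 1 have no common successor.
C: fails — Rxw and Rxv but w and v have no common successor.
D: fails — Ruw and Ruw but w and w have no common successor.

A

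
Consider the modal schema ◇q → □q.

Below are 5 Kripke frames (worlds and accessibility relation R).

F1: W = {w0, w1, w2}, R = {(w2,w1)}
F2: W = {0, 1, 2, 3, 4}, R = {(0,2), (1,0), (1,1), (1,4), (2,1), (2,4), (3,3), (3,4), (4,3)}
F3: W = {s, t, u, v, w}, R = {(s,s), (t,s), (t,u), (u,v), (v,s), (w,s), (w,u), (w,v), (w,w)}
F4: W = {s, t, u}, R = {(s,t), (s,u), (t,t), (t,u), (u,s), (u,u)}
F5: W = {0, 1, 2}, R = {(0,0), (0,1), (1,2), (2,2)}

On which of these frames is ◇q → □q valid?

Frame correspondent (Sahlqvist): ∀x ∀y ∀z (Rxy ∧ Rxz → y = z) — i.e. partial functionality.
F1: satisfies the condition.
F2: fails — 1 sees both 0 and 1.
F3: fails — t sees both s and u.
F4: fails — s sees both t and u.
F5: fails — 0 sees both 0 and 1.

F1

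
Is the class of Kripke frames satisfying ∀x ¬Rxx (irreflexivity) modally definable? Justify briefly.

If a class were modally definable it would be closed under surjective bounded morphisms (Goldblatt–Thomason).
The 2-cycle (worlds s,t with s→t→s) is irreflexive, and the map sending every world to a single reflexive point • is a surjective bounded morphism (forth: every edge maps to (•,•); back: every world has a successor). So any modal formula valid on the 2-cycle is also valid on the reflexive point, which is not irreflexive.
So no modal formula (or set of formulas) defines exactly the irreflexive frames.

No — not modally definable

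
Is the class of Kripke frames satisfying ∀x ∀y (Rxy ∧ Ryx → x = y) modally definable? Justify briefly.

Any modally definable frame class is closed under surjective bounded morphisms.
The 8-cycle (worlds a,b,c,d,e,f,g,h with a→b→c→d→e→f→g→h→a) is antisymmetric. Sending even-indexed worlds to a and odd-indexed worlds to b is a surjective bounded morphism onto the two-world frame with a↔b, which is not antisymmetric.
Hence antisymmetry is not modally definable.

Not modally definable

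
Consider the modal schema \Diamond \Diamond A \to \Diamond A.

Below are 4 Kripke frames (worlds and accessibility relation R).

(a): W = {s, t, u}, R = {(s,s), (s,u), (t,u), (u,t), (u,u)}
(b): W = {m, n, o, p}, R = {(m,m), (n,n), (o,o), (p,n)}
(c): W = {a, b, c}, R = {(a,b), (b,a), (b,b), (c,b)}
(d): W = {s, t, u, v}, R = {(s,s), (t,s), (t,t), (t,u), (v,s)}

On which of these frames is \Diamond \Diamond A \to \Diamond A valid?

(b), (d)

The schema corresponds to transitivity: \forall x \forall y \forall z (Rxy \wedge Ryz \to Rxz).
(a): fails — Rtu and Rut but not Rtt.
(b): ✓.
(c): fails — Rab and Rba but not Raa.
(d): ✓.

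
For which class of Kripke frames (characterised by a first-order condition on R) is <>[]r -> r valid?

symmetry

This is frame-equivalent to r → □◇r (substitute ¬r for r and contrapose).
Suppose r→□◇r is valid. Take Rxy and set V(r)={x}. Then r at x, so □◇r at x, so ◇r at y, so some z with Ryz has r; z=x, i.e. Ryx.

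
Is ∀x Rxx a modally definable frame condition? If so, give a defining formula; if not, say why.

Yes, by □r → r

Yes: it is reflexivity, defined by the T schema □r → r.
Suppose □r→r is valid. At any x set V(r)={w : Rxw}. Then □r holds at x, so r holds at x, i.e. Rxx.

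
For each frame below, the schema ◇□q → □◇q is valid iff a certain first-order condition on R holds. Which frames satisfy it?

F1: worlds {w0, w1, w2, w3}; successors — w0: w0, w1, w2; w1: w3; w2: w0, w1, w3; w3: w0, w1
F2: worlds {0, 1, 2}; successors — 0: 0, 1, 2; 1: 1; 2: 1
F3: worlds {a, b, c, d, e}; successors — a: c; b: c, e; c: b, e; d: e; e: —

This is the axiom for convergence; its first-order frame correspondent is ∀x ∀y ∀z (Rxy ∧ Rxz → ∃w (Ryw ∧ Rzw)).
F1: fails — Rw0w1 and Rw0w0 but w1 and w0 have no common successor.
F2: ✓.
F3: fails — Rbc and Rbe but c and e have no common successor.
Valid on: F2.

F2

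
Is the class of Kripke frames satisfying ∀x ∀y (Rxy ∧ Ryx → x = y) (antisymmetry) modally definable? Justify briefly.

Modal frame validity is preserved under surjective bounded morphisms.
The 6-cycle (worlds 0,1,2,3,4,5 with 0→1→2→3→4→5→0) is antisymmetric. Sending even-indexed worlds to • and odd-indexed worlds to ∘ is a surjective bounded morphism onto the two-world frame with •↔∘, which is not antisymmetric.
So no modal formula (or set of formulas) defines exactly the antisymmetric frames.

Not definable by any modal formula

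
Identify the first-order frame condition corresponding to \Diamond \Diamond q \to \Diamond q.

transitivity

Equivalently (dual form): □q → □□q.
Suppose □q→□□q is valid. Take Rxy, Ryz and set V(q)={w : Rxw}. Then □q at x, so □□q at x, so □q at y, so q at z, i.e. Rxz.
Conversely, on a frame with transitivity the schema holds at every world under every valuation.
Frame condition: \forall x \forall y \forall z (Rxy \wedge Ryz \to Rxz).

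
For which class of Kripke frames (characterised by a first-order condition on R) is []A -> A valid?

reflexivity

Suppose □A→A is valid. At any x set V(A)={w : Rxw}. Then □A holds at x, so A holds at x, i.e. Rxx.
Conversely, any frame satisfying forall x Rxx validates the schema.
So the correspondent is reflexivity.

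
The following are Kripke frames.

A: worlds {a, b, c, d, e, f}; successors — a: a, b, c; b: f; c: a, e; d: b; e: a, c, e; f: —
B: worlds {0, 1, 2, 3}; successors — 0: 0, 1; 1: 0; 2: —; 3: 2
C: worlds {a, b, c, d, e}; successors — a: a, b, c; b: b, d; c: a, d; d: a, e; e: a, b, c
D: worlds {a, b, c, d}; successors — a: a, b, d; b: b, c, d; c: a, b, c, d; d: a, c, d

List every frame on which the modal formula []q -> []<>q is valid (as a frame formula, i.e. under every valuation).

This is the axiom for a generalized confluence (Geach) condition; its first-order frame correspondent is forall x forall z (xRz -> exists w (xRw & zRw)).
A: fails — aRb but no w with aRw and bRw.
B: fails — 3R2 but no w with 3Rw and 2Rw.
C: fails — bRd but no w with bRw and dRw.
D: holds.
Valid on: D.

D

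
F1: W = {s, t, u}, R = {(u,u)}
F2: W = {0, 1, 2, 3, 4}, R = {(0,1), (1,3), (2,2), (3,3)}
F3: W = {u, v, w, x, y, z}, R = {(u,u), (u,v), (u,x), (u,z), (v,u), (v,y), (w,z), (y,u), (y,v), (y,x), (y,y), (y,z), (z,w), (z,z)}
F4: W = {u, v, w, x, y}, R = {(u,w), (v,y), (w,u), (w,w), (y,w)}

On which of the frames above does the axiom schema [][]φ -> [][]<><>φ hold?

F1, F2, F4

Frame correspondent (Sahlqvist): forall x forall z (x R^2 z -> exists w (x R^2 w & z R^2 w)) — i.e. a generalized confluence (Geach) condition.
F1: satisfies the condition.
F2: satisfies the condition.
F3: fails — uR²x but no t with uR²t and xR²t.
F4: satisfies the condition.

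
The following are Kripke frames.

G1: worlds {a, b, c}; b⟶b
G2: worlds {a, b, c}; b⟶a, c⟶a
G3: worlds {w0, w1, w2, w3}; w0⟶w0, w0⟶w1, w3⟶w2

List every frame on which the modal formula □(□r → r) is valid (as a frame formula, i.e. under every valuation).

G1

Frame correspondent (Sahlqvist): ∀x ∀y (Rxy → Ryy) — i.e. shift-reflexivity.
G1: satisfies the condition.
G2: fails — Rca but not Raa.
G3: fails — Rw0w1 but not Rw1w1.
Valid on: G1.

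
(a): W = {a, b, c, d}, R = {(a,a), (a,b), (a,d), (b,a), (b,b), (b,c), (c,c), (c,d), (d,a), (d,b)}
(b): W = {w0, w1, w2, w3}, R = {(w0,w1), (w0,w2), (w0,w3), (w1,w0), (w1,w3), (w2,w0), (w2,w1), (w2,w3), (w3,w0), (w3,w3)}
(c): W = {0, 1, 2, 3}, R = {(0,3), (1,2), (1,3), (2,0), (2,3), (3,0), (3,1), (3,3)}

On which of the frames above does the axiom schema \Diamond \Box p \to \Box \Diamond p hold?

(b), (c)

The schema corresponds to convergence: \forall x \forall y \forall z (Rxy \wedge Rxz \to \exists w (Ryw \wedge Rzw)).
(a): fails — Rcc and Rcd but c and d have no common successor.
(b): satisfies the condition.
(c): satisfies the condition.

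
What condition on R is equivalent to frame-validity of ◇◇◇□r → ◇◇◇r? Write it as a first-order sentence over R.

This is a Sahlqvist (Geach-type) schema ◇^3□^1r → □^0◇^3r.
Minimal-valuation argument: fix x; take any y with xR^3y and any z with xR^0z. Set V(r) to the set of worlds R-reachable from y in exactly 1 step. Then □^1r holds at y, so the antecedent holds at x; validity forces ◇^3r at z, giving a w with zR^3w and yR^1w.
First-order correspondent: ∀x ∀y (xR³y → ∃w (yRw ∧ xR³w)).

∀x ∀y (xR³y → ∃w (yRw ∧ xR³w))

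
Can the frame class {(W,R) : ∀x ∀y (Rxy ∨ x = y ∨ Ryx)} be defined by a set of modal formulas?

No

If a class were modally definable it would be closed under disjoint unions (Goldblatt–Thomason).
Take 3 disjoint single-world reflexive frames: each is trivially connected, but their disjoint union has 3 worlds with no edge between distinct components, so it is not connected.
So no modal formula (or set of formulas) defines exactly the connected frames.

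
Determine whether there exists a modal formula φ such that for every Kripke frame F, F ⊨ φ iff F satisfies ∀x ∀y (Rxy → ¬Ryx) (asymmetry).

No — not modally definable

Modal frame validity is preserved under surjective bounded morphisms.
The 5-cycle (worlds a,b,c,d,e with a→b→c→d→e→a) is asymmetric. Mapping every world to a single reflexive point • is a surjective bounded morphism, and the reflexive point is not asymmetric (R•• but asymmetry requires ¬R••).
Hence asymmetry is not modally definable.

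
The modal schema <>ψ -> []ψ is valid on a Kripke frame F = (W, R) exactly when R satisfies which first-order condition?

Suppose ◇ψ→□ψ is valid. Take Rxy, Rxz and set V(ψ)={y}. Then ◇ψ at x, so □ψ at x, so ψ at z, i.e. z=y.
Conversely, any frame satisfying forall x forall y forall z (Rxy & Rxz -> y = z) validates the schema.
So the correspondent is partial functionality.

partial functionality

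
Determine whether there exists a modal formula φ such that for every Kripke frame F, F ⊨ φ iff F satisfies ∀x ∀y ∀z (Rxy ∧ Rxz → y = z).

Yes — defined by ◇q → □q

Yes: it is partial functionality, defined by the CD schema ◇q → □q.
Suppose ◇q→□q is valid. Take Rxy, Rxz and set V(q)={y}. Then ◇q at x, so □q at x, so q at z, i.e. z=y.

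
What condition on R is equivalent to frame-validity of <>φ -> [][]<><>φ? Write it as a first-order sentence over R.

This is a Sahlqvist (Geach-type) schema ◇^1□^0φ → □^2◇^2φ.
Minimal-valuation argument: fix x; take any y with xR^1y and any z with xR^2z. Set V(φ) to the set of worlds R-reachable from y in exactly 0 steps. Then □^0φ holds at y, so the antecedent holds at x; validity forces ◇^2φ at z, giving a w with zR^2w and yR^0w.
First-order correspondent: forall x forall y forall z ((xRy & x R^2 z) -> exists w (y = w & z R^2 w)).

forall x forall y forall z ((xRy & x R^2 z) -> exists w (y = w & z R^2 w))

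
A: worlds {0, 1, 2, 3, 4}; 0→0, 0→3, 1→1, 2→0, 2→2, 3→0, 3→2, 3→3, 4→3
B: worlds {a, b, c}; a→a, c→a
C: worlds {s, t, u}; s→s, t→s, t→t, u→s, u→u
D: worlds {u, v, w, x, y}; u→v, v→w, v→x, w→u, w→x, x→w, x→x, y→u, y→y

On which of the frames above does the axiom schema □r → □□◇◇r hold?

A, B, C

Frame correspondent (Sahlqvist): ∀x ∀z (xR²z → ∃w (xRw ∧ zR²w)) — i.e. a generalized confluence (Geach) condition.
A: satisfies the condition.
B: satisfies the condition.
C: satisfies the condition.
D: fails — uR²x but no t with uRt and xR²t.
Valid on: A, B, C.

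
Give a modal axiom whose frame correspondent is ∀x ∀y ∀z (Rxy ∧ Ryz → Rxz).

A defining formula is □s → □□s (the 4 axiom).
Suppose □s→□□s is valid. Take Rxy, Ryz and set V(s)={w : Rxw}. Then □s at x, so □□s at x, so □s at y, so s at z, i.e. Rxz.

□s → □□s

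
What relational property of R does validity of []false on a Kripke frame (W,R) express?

emptiness of R: forall x forall y ~Rxy

□⊥ is valid iff no world has any successor (otherwise □⊥ fails at any world with one).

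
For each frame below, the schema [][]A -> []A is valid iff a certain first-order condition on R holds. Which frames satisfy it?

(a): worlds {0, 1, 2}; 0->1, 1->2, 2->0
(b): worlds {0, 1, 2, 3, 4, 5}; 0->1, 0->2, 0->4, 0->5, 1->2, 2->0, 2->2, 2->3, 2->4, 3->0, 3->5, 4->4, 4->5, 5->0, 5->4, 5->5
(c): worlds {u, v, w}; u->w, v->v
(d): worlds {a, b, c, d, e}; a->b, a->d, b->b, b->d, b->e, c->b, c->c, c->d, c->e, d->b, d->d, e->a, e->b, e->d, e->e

(d)

Frame correspondent (Sahlqvist): forall x forall y (Rxy -> exists z (Rxz & Rzy)) — i.e. density.
(a): fails — R12 but no z with R1z and Rz2.
(b): fails — R01 but no z with R0z and Rz1.
(c): fails — Ruw but no z with Ruz and Rzw.
(d): satisfies the condition.
Valid on: (d).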